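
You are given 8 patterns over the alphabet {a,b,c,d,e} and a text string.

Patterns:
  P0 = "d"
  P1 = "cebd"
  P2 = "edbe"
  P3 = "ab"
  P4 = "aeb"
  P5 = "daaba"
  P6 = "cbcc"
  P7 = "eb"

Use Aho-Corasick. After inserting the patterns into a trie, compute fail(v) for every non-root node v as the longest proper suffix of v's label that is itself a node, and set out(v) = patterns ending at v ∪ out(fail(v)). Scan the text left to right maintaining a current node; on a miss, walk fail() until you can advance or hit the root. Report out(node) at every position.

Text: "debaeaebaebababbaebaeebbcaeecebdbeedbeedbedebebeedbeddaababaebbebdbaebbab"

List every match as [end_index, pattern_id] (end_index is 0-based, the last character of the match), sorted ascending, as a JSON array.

Construct AC machine:
Trie nodes:
  0='ε' goto a→10 c→2 d→1 e→6
  1='d' goto a→14  [P0 ends]
  2='c' goto b→18 e→3
  3='ce' goto b→4
  4='ceb' goto d→5
  5='cebd' goto ·  [P1 ends]
  6='e' goto b→21 d→7
  7='ed' goto b→8
  8='edb' goto e→9
  9='edbe' goto ·  [P2 ends]
  10='a' goto b→11 e→12
  11='ab' goto ·  [P3 ends]
  12='ae' goto b→13
  13='aeb' goto ·  [P4 ends]
  14='da' goto a→15
  15='daa' goto b→16
  16='daab' goto a→17
  17='daaba' goto ·  [P5 ends]
  18='cb' goto c→19
  19='cbc' goto c→20
  20='cbcc' goto ·  [P6 ends]
  21='eb' goto ·  [P7 ends]

BFS fail/out derivation:
  fail(1) 'd': from fail(0)=0 chase 'd': 0 ⇒ 0;  out={0}∪out(0)={0}
  fail(2) 'c': from fail(0)=0 chase 'c': 0 ⇒ 0;  out=∅∪out(0)=∅
  fail(6) 'e': from fail(0)=0 chase 'e': 0 ⇒ 0;  out=∅∪out(0)=∅
  fail(10) 'a': from fail(0)=0 chase 'a': 0 ⇒ 0;  out=∅∪out(0)=∅
  fail(3) 'ce': from fail(2)=0 chase 'e': 0 ⇒ 6;  out=∅∪out(6)=∅
  fail(7) 'ed': from fail(6)=0 chase 'd': 0 ⇒ 1;  out=∅∪out(1)={0}
  fail(11) 'ab': from fail(10)=0 chase 'b': 0 ⇒ 0;  out={3}∪out(0)={3}
  fail(12) 'ae': from fail(10)=0 chase 'e': 0 ⇒ 6;  out=∅∪out(6)=∅
  fail(14) 'da': from fail(1)=0 chase 'a': 0 ⇒ 10;  out=∅∪out(10)=∅
  fail(18) 'cb': from fail(2)=0 chase 'b': 0 ⇒ 0;  out=∅∪out(0)=∅
  fail(21) 'eb': from fail(6)=0 chase 'b': 0 ⇒ 0;  out={7}∪out(0)={7}
  fail(4) 'ceb': from fail(3)=6 chase 'b': 6 ⇒ 21;  out=∅∪out(21)={7}
  fail(8) 'edb': from fail(7)=1 chase 'b': 1→0 ⇒ 0;  out=∅∪out(0)=∅
  fail(13) 'aeb': from fail(12)=6 chase 'b': 6 ⇒ 21;  out={4}∪out(21)={4,7}
  fail(15) 'daa': from fail(14)=10 chase 'a': 10→0 ⇒ 10;  out=∅∪out(10)=∅
  fail(19) 'cbc': from fail(18)=0 chase 'c': 0 ⇒ 2;  out=∅∪out(2)=∅
  fail(5) 'cebd': from fail(4)=21 chase 'd': 21→0 ⇒ 1;  out={1}∪out(1)={0,1}
  fail(9) 'edbe': from fail(8)=0 chase 'e': 0 ⇒ 6;  out={2}∪out(6)={2}
  fail(16) 'daab': from fail(15)=10 chase 'b': 10 ⇒ 11;  out=∅∪out(11)={3}
  fail(20) 'cbcc': from fail(19)=2 chase 'c': 2→0 ⇒ 2;  out={6}∪out(2)={6}
  fail(17) 'daaba': from fail(16)=11 chase 'a': 11→0 ⇒ 10;  out={5}∪out(10)={5}

Text stream:
[0] read 'd'  n0⇒n1  emit P0@[0:0]
[1] read 'e'  n1⇒n6 (fail-walked)
[2] read 'b'  n6⇒n21  emit P7@[1:2]
[3] read 'a'  n21⇒n10 (fail-walked)
[4] read 'e'  n10⇒n12
[5] read 'a'  n12⇒n10 (fail-walked)
[6] read 'e'  n10⇒n12
[7] read 'b'  n12⇒n13  emit P4@[5:7],P7@[6:7]
[8] read 'a'  n13⇒n10 (fail-walked)
[9] read 'e'  n10⇒n12
[10] read 'b'  n12⇒n13  emit P4@[8:10],P7@[9:10]
[11] read 'a'  n13⇒n10 (fail-walked)
[12] read 'b'  n10⇒n11  emit P3@[11:12]
[13] read 'a'  n11⇒n10 (fail-walked)
[14] read 'b'  n10⇒n11  emit P3@[13:14]
[15] read 'b'  n11⇒n0 (fail-walked)
[16] read 'a'  n0⇒n10
[17] read 'e'  n10⇒n12
[18] read 'b'  n12⇒n13  emit P4@[16:18],P7@[17:18]
[19] read 'a'  n13⇒n10 (fail-walked)
[20] read 'e'  n10⇒n12
[21] read 'e'  n12⇒n6 (fail-walked)
[22] read 'b'  n6⇒n21  emit P7@[21:22]
[23] read 'b'  n21⇒n0 (fail-walked)
[24] read 'c'  n0⇒n2
[25] read 'a'  n2⇒n10 (fail-walked)
[26] read 'e'  n10⇒n12
[27] read 'e'  n12⇒n6 (fail-walked)
[28] read 'c'  n6⇒n2 (fail-walked)
[29] read 'e'  n2⇒n3
[30] read 'b'  n3⇒n4  emit P7@[29:30]
[31] read 'd'  n4⇒n5  emit P0@[31:31],P1@[28:31]
[32] read 'b'  n5⇒n0 (fail-walked)
[33] read 'e'  n0⇒n6
[34] read 'e'  n6⇒n6 (fail-walked)
[35] read 'd'  n6⇒n7  emit P0@[35:35]
[36] read 'b'  n7⇒n8
[37] read 'e'  n8⇒n9  emit P2@[34:37]
[38] read 'e'  n9⇒n6 (fail-walked)
[39] read 'd'  n6⇒n7  emit P0@[39:39]
[40] read 'b'  n7⇒n8
[41] read 'e'  n8⇒n9  emit P2@[38:41]
[42] read 'd'  n9⇒n7 (fail-walked)  emit P0@[42:42]
[43] read 'e'  n7⇒n6 (fail-walked)
[44] read 'b'  n6⇒n21  emit P7@[43:44]
[45] read 'e'  n21⇒n6 (fail-walked)
[46] read 'b'  n6⇒n21  emit P7@[45:46]
[47] read 'e'  n21⇒n6 (fail-walked)
[48] read 'e'  n6⇒n6 (fail-walked)
[49] read 'd'  n6⇒n7  emit P0@[49:49]
[50] read 'b'  n7⇒n8
[51] read 'e'  n8⇒n9  emit P2@[48:51]
[52] read 'd'  n9⇒n7 (fail-walked)  emit P0@[52:52]
[53] read 'd'  n7⇒n1 (fail-walked)  emit P0@[53:53]
[54] read 'a'  n1⇒n14
[55] read 'a'  n14⇒n15
[56] read 'b'  n15⇒n16  emit P3@[55:56]
[57] read 'a'  n16⇒n17  emit P5@[53:57]
[58] read 'b'  n17⇒n11 (fail-walked)  emit P3@[57:58]
[59] read 'a'  n11⇒n10 (fail-walked)
[60] read 'e'  n10⇒n12
[61] read 'b'  n12⇒n13  emit P4@[59:61],P7@[60:61]
[62] read 'b'  n13⇒n0 (fail-walked)
[63] read 'e'  n0⇒n6
[64] read 'b'  n6⇒n21  emit P7@[63:64]
[65] read 'd'  n21⇒n1 (fail-walked)  emit P0@[65:65]
[66] read 'b'  n1⇒n0 (fail-walked)
[67] read 'a'  n0⇒n10
[68] read 'e'  n10⇒n12
[69] read 'b'  n12⇒n13  emit P4@[67:69],P7@[68:69]
[70] read 'b'  n13⇒n0 (fail-walked)
[71] read 'a'  n0⇒n10
[72] read 'b'  n10⇒n11  emit P3@[71:72]

All matches (sorted): [[0,0],[2,7],[7,4],[7,7],[10,4],[10,7],[12,3],[14,3],[18,4],[18,7],[22,7],[30,7],[31,0],[31,1],[35,0],[37,2],[39,0],[41,2],[42,0],[44,7],[46,7],[49,0],[51,2],[52,0],[53,0],[56,3],[57,5],[58,3],[61,4],[61,7],[64,7],[65,0],[69,4],[69,7],[72,3]]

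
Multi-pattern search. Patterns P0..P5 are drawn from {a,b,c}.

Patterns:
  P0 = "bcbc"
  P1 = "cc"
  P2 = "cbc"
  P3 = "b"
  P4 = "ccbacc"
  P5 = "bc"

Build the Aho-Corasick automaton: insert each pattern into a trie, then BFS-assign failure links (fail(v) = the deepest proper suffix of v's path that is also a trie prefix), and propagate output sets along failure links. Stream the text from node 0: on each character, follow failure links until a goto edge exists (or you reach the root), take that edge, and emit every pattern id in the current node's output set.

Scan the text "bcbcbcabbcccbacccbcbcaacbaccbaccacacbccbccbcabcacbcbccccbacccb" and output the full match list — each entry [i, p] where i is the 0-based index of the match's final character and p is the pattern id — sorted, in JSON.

Build automaton:
Trie (insert patterns):
  n0 'ε': b→1 c→5
  n1 'b': c→2  [P3 ends]
  n2 'bc': b→3  [P5 ends]
  n3 'bcb': c→4
  n4 'bcbc': ·  [P0 ends]
  n5 'c': b→7 c→6
  n6 'cc': b→9  [P1 ends]
  n7 'cb': c→8
  n8 'cbc': ·  [P2 ends]
  n9 'ccb': a→10
  n10 'ccba': c→11
  n11 'ccbac': c→12
  n12 'ccbacc': ·  [P4 ends]

BFS fail/out derivation:
  fail(1) 'b': from fail(0)=0 chase 'b': 0 ⇒ 0;  out={3}∪out(0)={3}
  fail(5) 'c': from fail(0)=0 chase 'c': 0 ⇒ 0;  out=∅∪out(0)=∅
  fail(2) 'bc': from fail(1)=0 chase 'c': 0 ⇒ 5;  out={5}∪out(5)={5}
  fail(6) 'cc': from fail(5)=0 chase 'c': 0 ⇒ 5;  out={1}∪out(5)={1}
  fail(7) 'cb': from fail(5)=0 chase 'b': 0 ⇒ 1;  out=∅∪out(1)={3}
  fail(3) 'bcb': from fail(2)=5 chase 'b': 5 ⇒ 7;  out=∅∪out(7)={3}
  fail(8) 'cbc': from fail(7)=1 chase 'c': 1 ⇒ 2;  out={2}∪out(2)={2,5}
  fail(9) 'ccb': from fail(6)=5 chase 'b': 5 ⇒ 7;  out=∅∪out(7)={3}
  fail(4) 'bcbc': from fail(3)=7 chase 'c': 7 ⇒ 8;  out={0}∪out(8)={0,2,5}
  fail(10) 'ccba': from fail(9)=7 chase 'a': 7→1→0 ⇒ 0;  out=∅∪out(0)=∅
  fail(11) 'ccbac': from fail(10)=0 chase 'c': 0 ⇒ 5;  out=∅∪out(5)=∅
  fail(12) 'ccbacc': from fail(11)=5 chase 'c': 5 ⇒ 6;  out={4}∪out(6)={1,4}

Run:
[0] read 'b'  n0⇒n1  emit P3@[0:0]
[1] read 'c'  n1⇒n2  emit P5@[0:1]
[2] read 'b'  n2⇒n3  emit P3@[2:2]
[3] read 'c'  n3⇒n4  emit P0@[0:3],P2@[1:3],P5@[2:3]
[4] read 'b'  n4⇒n3 ·f  emit P3@[4:4]
[5] read 'c'  n3⇒n4  emit P0@[2:5],P2@[3:5],P5@[4:5]
[6] read 'a'  n4⇒n0 ·f
[7] read 'b'  n0⇒n1  emit P3@[7:7]
[8] read 'b'  n1⇒n1 ·f  emit P3@[8:8]
[9] read 'c'  n1⇒n2  emit P5@[8:9]
[10] read 'c'  n2⇒n6 ·f  emit P1@[9:10]
[11] read 'c'  n6⇒n6 ·f  emit P1@[10:11]
[12] read 'b'  n6⇒n9  emit P3@[12:12]
[13] read 'a'  n9⇒n10
[14] read 'c'  n10⇒n11
[15] read 'c'  n11⇒n12  emit P1@[14:15],P4@[10:15]
[16] read 'c'  n12⇒n6 ·f  emit P1@[15:16]
[17] read 'b'  n6⇒n9  emit P3@[17:17]
[18] read 'c'  n9⇒n8 ·f  emit P2@[16:18],P5@[17:18]
[19] read 'b'  n8⇒n3 ·f  emit P3@[19:19]
[20] read 'c'  n3⇒n4  emit P0@[17:20],P2@[18:20],P5@[19:20]
[21] read 'a'  n4⇒n0 ·f
[22] read 'a'  n0⇒n0
[23] read 'c'  n0⇒n5
[24] read 'b'  n5⇒n7  emit P3@[24:24]
[25] read 'a'  n7⇒n0 ·f
[26] read 'c'  n0⇒n5
[27] read 'c'  n5⇒n6  emit P1@[26:27]
[28] read 'b'  n6⇒n9  emit P3@[28:28]
[29] read 'a'  n9⇒n10
[30] read 'c'  n10⇒n11
[31] read 'c'  n11⇒n12  emit P1@[30:31],P4@[26:31]
[32] read 'a'  n12⇒n0 ·f
[33] read 'c'  n0⇒n5
[34] read 'a'  n5⇒n0 ·f
[35] read 'c'  n0⇒n5
[36] read 'b'  n5⇒n7  emit P3@[36:36]
[37] read 'c'  n7⇒n8  emit P2@[35:37],P5@[36:37]
[38] read 'c'  n8⇒n6 ·f  emit P1@[37:38]
[39] read 'b'  n6⇒n9  emit P3@[39:39]
[40] read 'c'  n9⇒n8 ·f  emit P2@[38:40],P5@[39:40]
[41] read 'c'  n8⇒n6 ·f  emit P1@[40:41]
[42] read 'b'  n6⇒n9  emit P3@[42:42]
[43] read 'c'  n9⇒n8 ·f  emit P2@[41:43],P5@[42:43]
[44] read 'a'  n8⇒n0 ·f
[45] read 'b'  n0⇒n1  emit P3@[45:45]
[46] read 'c'  n1⇒n2  emit P5@[45:46]
[47] read 'a'  n2⇒n0 ·f
[48] read 'c'  n0⇒n5
[49] read 'b'  n5⇒n7  emit P3@[49:49]
[50] read 'c'  n7⇒n8  emit P2@[48:50],P5@[49:50]
[51] read 'b'  n8⇒n3 ·f  emit P3@[51:51]
[52] read 'c'  n3⇒n4  emit P0@[49:52],P2@[50:52],P5@[51:52]
[53] read 'c'  n4⇒n6 ·f  emit P1@[52:53]
[54] read 'c'  n6⇒n6 ·f  emit P1@[53:54]
[55] read 'c'  n6⇒n6 ·f  emit P1@[54:55]
[56] read 'b'  n6⇒n9  emit P3@[56:56]
[57] read 'a'  n9⇒n10
[58] read 'c'  n10⇒n11
[59] read 'c'  n11⇒n12  emit P1@[58:59],P4@[54:59]
[60] read 'c'  n12⇒n6 ·f  emit P1@[59:60]
[61] read 'b'  n6⇒n9  emit P3@[61:61]

Result: [[0,3],[1,5],[2,3],[3,0],[3,2],[3,5],[4,3],[5,0],[5,2],[5,5],[7,3],[8,3],[9,5],[10,1],[11,1],[12,3],[15,1],[15,4],[16,1],[17,3],[18,2],[18,5],[19,3],[20,0],[20,2],[20,5],[24,3],[27,1],[28,3],[31,1],[31,4],[36,3],[37,2],[37,5],[38,1],[39,3],[40,2],[40,5],[41,1],[42,3],[43,2],[43,5],[45,3],[46,5],[49,3],[50,2],[50,5],[51,3],[52,0],[52,2],[52,5],[53,1],[54,1],[55,1],[56,3],[59,1],[59,4],[60,1],[61,3]]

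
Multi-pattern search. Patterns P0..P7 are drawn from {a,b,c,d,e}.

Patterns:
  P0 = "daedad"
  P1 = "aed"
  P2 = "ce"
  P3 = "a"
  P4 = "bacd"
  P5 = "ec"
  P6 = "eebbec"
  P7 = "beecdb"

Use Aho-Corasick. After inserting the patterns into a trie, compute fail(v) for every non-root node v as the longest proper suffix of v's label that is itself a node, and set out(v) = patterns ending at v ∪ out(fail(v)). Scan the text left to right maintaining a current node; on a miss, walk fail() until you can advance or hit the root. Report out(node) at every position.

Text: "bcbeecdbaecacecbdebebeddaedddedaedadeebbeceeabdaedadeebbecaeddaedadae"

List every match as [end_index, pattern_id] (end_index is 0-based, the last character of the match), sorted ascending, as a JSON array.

Build automaton:
Trie nodes:
  0='ε' goto a→7 b→12 c→10 d→1 e→16
  1='d' goto a→2
  2='da' goto e→3
  3='dae' goto d→4
  4='daed' goto a→5
  5='daeda' goto d→6
  6='daedad' goto ·  [P0 ends]
  7='a' goto e→8  [P3 ends]
  8='ae' goto d→9
  9='aed' goto ·  [P1 ends]
  10='c' goto e→11
  11='ce' goto ·  [P2 ends]
  12='b' goto a→13 e→23
  13='ba' goto c→14
  14='bac' goto d→15
  15='bacd' goto ·  [P4 ends]
  16='e' goto c→17 e→18
  17='ec' goto ·  [P5 ends]
  18='ee' goto b→19
  19='eeb' goto b→20
  20='eebb' goto e→21
  21='eebbe' goto c→22
  22='eebbec' goto ·  [P6 ends]
  23='be' goto e→24
  24='bee' goto c→25
  25='beec' goto d→26
  26='beecd' goto b→27
  27='beecdb' goto ·  [P7 ends]

Failure links (BFS by depth):
  n1('d'): parent n0 fail=0; on 'd' 0 → fail=0;  out ∅∪∅=∅
  n7('a'): parent n0 fail=0; on 'a' 0 → fail=0;  out {3}∪∅={3}
  n10('c'): parent n0 fail=0; on 'c' 0 → fail=0;  out ∅∪∅=∅
  n12('b'): parent n0 fail=0; on 'b' 0 → fail=0;  out ∅∪∅=∅
  n16('e'): parent n0 fail=0; on 'e' 0 → fail=0;  out ∅∪∅=∅
  n2('da'): parent n1 fail=0; on 'a' 0 → fail=7;  out ∅∪{3}={3}
  n8('ae'): parent n7 fail=0; on 'e' 0 → fail=16;  out ∅∪∅=∅
  n11('ce'): parent n10 fail=0; on 'e' 0 → fail=16;  out {2}∪∅={2}
  n13('ba'): parent n12 fail=0; on 'a' 0 → fail=7;  out ∅∪{3}={3}
  n17('ec'): parent n16 fail=0; on 'c' 0 → fail=10;  out {5}∪∅={5}
  n18('ee'): parent n16 fail=0; on 'e' 0 → fail=16;  out ∅∪∅=∅
  n23('be'): parent n12 fail=0; on 'e' 0 → fail=16;  out ∅∪∅=∅
  n3('dae'): parent n2 fail=7; on 'e' 7 → fail=8;  out ∅∪∅=∅
  n9('aed'): parent n8 fail=16; on 'd' 16→0 → fail=1;  out {1}∪∅={1}
  n14('bac'): parent n13 fail=7; on 'c' 7→0 → fail=10;  out ∅∪∅=∅
  n19('eeb'): parent n18 fail=16; on 'b' 16→0 → fail=12;  out ∅∪∅=∅
  n24('bee'): parent n23 fail=16; on 'e' 16 → fail=18;  out ∅∪∅=∅
  n4('daed'): parent n3 fail=8; on 'd' 8 → fail=9;  out ∅∪{1}={1}
  n15('bacd'): parent n14 fail=10; on 'd' 10→0 → fail=1;  out {4}∪∅={4}
  n20('eebb'): parent n19 fail=12; on 'b' 12→0 → fail=12;  out ∅∪∅=∅
  n25('beec'): parent n24 fail=18; on 'c' 18→16 → fail=17;  out ∅∪{5}={5}
  n5('daeda'): parent n4 fail=9; on 'a' 9→1 → fail=2;  out ∅∪{3}={3}
  n21('eebbe'): parent n20 fail=12; on 'e' 12 → fail=23;  out ∅∪∅=∅
  n26('beecd'): parent n25 fail=17; on 'd' 17→10→0 → fail=1;  out ∅∪∅=∅
  n6('daedad'): parent n5 fail=2; on 'd' 2→7→0 → fail=1;  out {0}∪∅={0}
  n22('eebbec'): parent n21 fail=23; on 'c' 23→16 → fail=17;  out {6}∪{5}={5,6}
  n27('beecdb'): parent n26 fail=1; on 'b' 1→0 → fail=12;  out {7}∪∅={7}

Run:
pos 0 'b': at 12
pos 1 'c': at 10 ·f
pos 2 'b': at 12 ·f
pos 3 'e': at 23
pos 4 'e': at 24
pos 5 'c': at 25  ** P5@[4:5]
pos 6 'd': at 26
pos 7 'b': at 27  ** P7@[2:7]
pos 8 'a': at 13 ·f  ** P3@[8:8]
pos 9 'e': at 8 ·f
pos 10 'c': at 17 ·f  ** P5@[9:10]
pos 11 'a': at 7 ·f  ** P3@[11:11]
pos 12 'c': at 10 ·f
pos 13 'e': at 11  ** P2@[12:13]
pos 14 'c': at 17 ·f  ** P5@[13:14]
pos 15 'b': at 12 ·f
pos 16 'd': at 1 ·f
pos 17 'e': at 16 ·f
pos 18 'b': at 12 ·f
pos 19 'e': at 23
pos 20 'b': at 12 ·f
pos 21 'e': at 23
pos 22 'd': at 1 ·f
pos 23 'd': at 1 ·f
pos 24 'a': at 2  ** P3@[24:24]
pos 25 'e': at 3
pos 26 'd': at 4  ** P1@[24:26]
pos 27 'd': at 1 ·f
pos 28 'd': at 1 ·f
pos 29 'e': at 16 ·f
pos 30 'd': at 1 ·f
pos 31 'a': at 2  ** P3@[31:31]
pos 32 'e': at 3
pos 33 'd': at 4  ** P1@[31:33]
pos 34 'a': at 5  ** P3@[34:34]
pos 35 'd': at 6  ** P0@[30:35]
pos 36 'e': at 16 ·f
pos 37 'e': at 18
pos 38 'b': at 19
pos 39 'b': at 20
pos 40 'e': at 21
pos 41 'c': at 22  ** P5@[40:41],P6@[36:41]
pos 42 'e': at 11 ·f  ** P2@[41:42]
pos 43 'e': at 18 ·f
pos 44 'a': at 7 ·f  ** P3@[44:44]
pos 45 'b': at 12 ·f
pos 46 'd': at 1 ·f
pos 47 'a': at 2  ** P3@[47:47]
pos 48 'e': at 3
pos 49 'd': at 4  ** P1@[47:49]
pos 50 'a': at 5  ** P3@[50:50]
pos 51 'd': at 6  ** P0@[46:51]
pos 52 'e': at 16 ·f
pos 53 'e': at 18
pos 54 'b': at 19
pos 55 'b': at 20
pos 56 'e': at 21
pos 57 'c': at 22  ** P5@[56:57],P6@[52:57]
pos 58 'a': at 7 ·f  ** P3@[58:58]
pos 59 'e': at 8
pos 60 'd': at 9  ** P1@[58:60]
pos 61 'd': at 1 ·f
pos 62 'a': at 2  ** P3@[62:62]
pos 63 'e': at 3
pos 64 'd': at 4  ** P1@[62:64]
pos 65 'a': at 5  ** P3@[65:65]
pos 66 'd': at 6  ** P0@[61:66]
pos 67 'a': at 2 ·f  ** P3@[67:67]
pos 68 'e': at 3

All matches (sorted): [[5,5],[7,7],[8,3],[10,5],[11,3],[13,2],[14,5],[24,3],[26,1],[31,3],[33,1],[34,3],[35,0],[41,5],[41,6],[42,2],[44,3],[47,3],[49,1],[50,3],[51,0],[57,5],[57,6],[58,3],[60,1],[62,3],[64,1],[65,3],[66,0],[67,3]]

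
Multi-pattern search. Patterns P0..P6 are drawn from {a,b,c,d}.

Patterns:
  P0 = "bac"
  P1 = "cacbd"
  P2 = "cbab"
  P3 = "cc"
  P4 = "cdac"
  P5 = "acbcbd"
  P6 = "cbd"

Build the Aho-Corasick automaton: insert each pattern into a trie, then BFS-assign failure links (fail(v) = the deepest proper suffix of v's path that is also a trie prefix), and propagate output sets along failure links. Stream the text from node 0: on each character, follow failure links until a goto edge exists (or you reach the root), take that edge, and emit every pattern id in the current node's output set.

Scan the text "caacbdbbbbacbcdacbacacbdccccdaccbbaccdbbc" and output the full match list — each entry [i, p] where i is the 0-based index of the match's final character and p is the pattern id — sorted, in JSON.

Construct AC machine:
Trie (insert patterns):
  n0 'ε': a→16 b→1 c→4
  n1 'b': a→2
  n2 'ba': c→3
  n3 'bac': ·  ←P0
  n4 'c': a→5 b→9 c→12 d→13
  n5 'ca': c→6
  n6 'cac': b→7
  n7 'cacb': d→8
  n8 'cacbd': ·  ←P1
  n9 'cb': a→10 d→22
  n10 'cba': b→11
  n11 'cbab': ·  ←P2
  n12 'cc': ·  ←P3
  n13 'cd': a→14
  n14 'cda': c→15
  n15 'cdac': ·  ←P4
  n16 'a': c→17
  n17 'ac': b→18
  n18 'acb': c→19
  n19 'acbc': b→20
  n20 'acbcb': d→21
  n21 'acbcbd': ·  ←P5
  n22 'cbd': ·  ←P6

BFS fail/out derivation:
  fail(1) 'b': from fail(0)=0 chase 'b': 0 ⇒ 0;  out=∅∪out(0)=∅
  fail(4) 'c': from fail(0)=0 chase 'c': 0 ⇒ 0;  out=∅∪out(0)=∅
  fail(16) 'a': from fail(0)=0 chase 'a': 0 ⇒ 0;  out=∅∪out(0)=∅
  fail(2) 'ba': from fail(1)=0 chase 'a': 0 ⇒ 16;  out=∅∪out(16)=∅
  fail(5) 'ca': from fail(4)=0 chase 'a': 0 ⇒ 16;  out=∅∪out(16)=∅
  fail(9) 'cb': from fail(4)=0 chase 'b': 0 ⇒ 1;  out=∅∪out(1)=∅
  fail(12) 'cc': from fail(4)=0 chase 'c': 0 ⇒ 4;  out={3}∪out(4)={3}
  fail(13) 'cd': from fail(4)=0 chase 'd': 0 ⇒ 0;  out=∅∪out(0)=∅
  fail(17) 'ac': from fail(16)=0 chase 'c': 0 ⇒ 4;  out=∅∪out(4)=∅
  fail(3) 'bac': from fail(2)=16 chase 'c': 16 ⇒ 17;  out={0}∪out(17)={0}
  fail(6) 'cac': from fail(5)=16 chase 'c': 16 ⇒ 17;  out=∅∪out(17)=∅
  fail(10) 'cba': from fail(9)=1 chase 'a': 1 ⇒ 2;  out=∅∪out(2)=∅
  fail(14) 'cda': from fail(13)=0 chase 'a': 0 ⇒ 16;  out=∅∪out(16)=∅
  fail(18) 'acb': from fail(17)=4 chase 'b': 4 ⇒ 9;  out=∅∪out(9)=∅
  fail(22) 'cbd': from fail(9)=1 chase 'd': 1→0 ⇒ 0;  out={6}∪out(0)={6}
  fail(7) 'cacb': from fail(6)=17 chase 'b': 17 ⇒ 18;  out=∅∪out(18)=∅
  fail(11) 'cbab': from fail(10)=2 chase 'b': 2→16→0 ⇒ 1;  out={2}∪out(1)={2}
  fail(15) 'cdac': from fail(14)=16 chase 'c': 16 ⇒ 17;  out={4}∪out(17)={4}
  fail(19) 'acbc': from fail(18)=9 chase 'c': 9→1→0 ⇒ 4;  out=∅∪out(4)=∅
  fail(8) 'cacbd': from fail(7)=18 chase 'd': 18→9 ⇒ 22;  out={1}∪out(22)={1,6}
  fail(20) 'acbcb': from fail(19)=4 chase 'b': 4 ⇒ 9;  out=∅∪out(9)=∅
  fail(21) 'acbcbd': from fail(20)=9 chase 'd': 9 ⇒ 22;  out={5}∪out(22)={5,6}

Scan:
i=0 'c': node 0→4
i=1 'a': node 4→5
i=2 'a': node 5→16 (fail-walked)
i=3 'c': node 16→17
i=4 'b': node 17→18
i=5 'd': node 18→22 (fail-walked)  ** P6@[3:5]
i=6 'b': node 22→1 (fail-walked)
i=7 'b': node 1→1 (fail-walked)
i=8 'b': node 1→1 (fail-walked)
i=9 'b': node 1→1 (fail-walked)
i=10 'a': node 1→2
i=11 'c': node 2→3  ** P0@[9:11]
i=12 'b': node 3→18 (fail-walked)
i=13 'c': node 18→19
i=14 'd': node 19→13 (fail-walked)
i=15 'a': node 13→14
i=16 'c': node 14→15  ** P4@[13:16]
i=17 'b': node 15→18 (fail-walked)
i=18 'a': node 18→10 (fail-walked)
i=19 'c': node 10→3 (fail-walked)  ** P0@[17:19]
i=20 'a': node 3→5 (fail-walked)
i=21 'c': node 5→6
i=22 'b': node 6→7
i=23 'd': node 7→8  ** P1@[19:23],P6@[21:23]
i=24 'c': node 8→4 (fail-walked)
i=25 'c': node 4→12  ** P3@[24:25]
i=26 'c': node 12→12 (fail-walked)  ** P3@[25:26]
i=27 'c': node 12→12 (fail-walked)  ** P3@[26:27]
i=28 'd': node 12→13 (fail-walked)
i=29 'a': node 13→14
i=30 'c': node 14→15  ** P4@[27:30]
i=31 'c': node 15→12 (fail-walked)  ** P3@[30:31]
i=32 'b': node 12→9 (fail-walked)
i=33 'b': node 9→1 (fail-walked)
i=34 'a': node 1→2
i=35 'c': node 2→3  ** P0@[33:35]
i=36 'c': node 3→12 (fail-walked)  ** P3@[35:36]
i=37 'd': node 12→13 (fail-walked)
i=38 'b': node 13→1 (fail-walked)
i=39 'b': node 1→1 (fail-walked)
i=40 'c': node 1→4 (fail-walked)

Result: [[5,6],[11,0],[16,4],[19,0],[23,1],[23,6],[25,3],[26,3],[27,3],[30,4],[31,3],[35,0],[36,3]]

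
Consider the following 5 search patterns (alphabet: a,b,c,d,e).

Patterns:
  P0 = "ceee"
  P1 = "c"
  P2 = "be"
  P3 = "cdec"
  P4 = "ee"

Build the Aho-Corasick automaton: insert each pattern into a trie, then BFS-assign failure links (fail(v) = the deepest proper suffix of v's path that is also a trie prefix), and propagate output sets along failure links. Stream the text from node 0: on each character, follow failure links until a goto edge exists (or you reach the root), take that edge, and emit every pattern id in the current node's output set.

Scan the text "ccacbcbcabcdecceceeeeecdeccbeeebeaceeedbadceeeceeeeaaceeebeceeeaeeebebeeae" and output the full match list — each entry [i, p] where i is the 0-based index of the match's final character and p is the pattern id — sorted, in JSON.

Construct AC machine:
Trie (insert patterns):
  0='ε' goto b→5 c→1 e→10
  1='c' goto d→7 e→2  ←P1
  2='ce' goto e→3
  3='cee' goto e→4
  4='ceee' goto ·  ←P0
  5='b' goto e→6
  6='be' goto ·  ←P2
  7='cd' goto e→8
  8='cde' goto c→9
  9='cdec' goto ·  ←P3
  10='e' goto e→11
  11='ee' goto ·  ←P4

BFS fail/out derivation:
  n1('c'): parent n0 fail=0; on 'c' 0 → fail=0;  out {1}∪∅={1}
  n5('b'): parent n0 fail=0; on 'b' 0 → fail=0;  out ∅∪∅=∅
  n10('e'): parent n0 fail=0; on 'e' 0 → fail=0;  out ∅∪∅=∅
  n2('ce'): parent n1 fail=0; on 'e' 0 → fail=10;  out ∅∪∅=∅
  n6('be'): parent n5 fail=0; on 'e' 0 → fail=10;  out {2}∪∅={2}
  n7('cd'): parent n1 fail=0; on 'd' 0 → fail=0;  out ∅∪∅=∅
  n11('ee'): parent n10 fail=0; on 'e' 0 → fail=10;  out {4}∪∅={4}
  n3('cee'): parent n2 fail=10; on 'e' 10 → fail=11;  out ∅∪{4}={4}
  n8('cde'): parent n7 fail=0; on 'e' 0 → fail=10;  out ∅∪∅=∅
  n4('ceee'): parent n3 fail=11; on 'e' 11→10 → fail=11;  out {0}∪{4}={0,4}
  n9('cdec'): parent n8 fail=10; on 'c' 10→0 → fail=1;  out {3}∪{1}={1,3}

Scan:
pos 0 'c': at 1  emit P1@[0:0]
pos 1 'c': at 1 ·f  emit P1@[1:1]
pos 2 'a': at 0 ·f
pos 3 'c': at 1  emit P1@[3:3]
pos 4 'b': at 5 ·f
pos 5 'c': at 1 ·f  emit P1@[5:5]
pos 6 'b': at 5 ·f
pos 7 'c': at 1 ·f  emit P1@[7:7]
pos 8 'a': at 0 ·f
pos 9 'b': at 5
pos 10 'c': at 1 ·f  emit P1@[10:10]
pos 11 'd': at 7
pos 12 'e': at 8
pos 13 'c': at 9  emit P1@[13:13],P3@[10:13]
pos 14 'c': at 1 ·f  emit P1@[14:14]
pos 15 'e': at 2
pos 16 'c': at 1 ·f  emit P1@[16:16]
pos 17 'e': at 2
pos 18 'e': at 3  emit P4@[17:18]
pos 19 'e': at 4  emit P0@[16:19],P4@[18:19]
pos 20 'e': at 11 ·f  emit P4@[19:20]
pos 21 'e': at 11 ·f  emit P4@[20:21]
pos 22 'c': at 1 ·f  emit P1@[22:22]
pos 23 'd': at 7
pos 24 'e': at 8
pos 25 'c': at 9  emit P1@[25:25],P3@[22:25]
pos 26 'c': at 1 ·f  emit P1@[26:26]
pos 27 'b': at 5 ·f
pos 28 'e': at 6  emit P2@[27:28]
pos 29 'e': at 11 ·f  emit P4@[28:29]
pos 30 'e': at 11 ·f  emit P4@[29:30]
pos 31 'b': at 5 ·f
pos 32 'e': at 6  emit P2@[31:32]
pos 33 'a': at 0 ·f
pos 34 'c': at 1  emit P1@[34:34]
pos 35 'e': at 2
pos 36 'e': at 3  emit P4@[35:36]
pos 37 'e': at 4  emit P0@[34:37],P4@[36:37]
pos 38 'd': at 0 ·f
pos 39 'b': at 5
pos 40 'a': at 0 ·f
pos 41 'd': at 0
pos 42 'c': at 1  emit P1@[42:42]
pos 43 'e': at 2
pos 44 'e': at 3  emit P4@[43:44]
pos 45 'e': at 4  emit P0@[42:45],P4@[44:45]
pos 46 'c': at 1 ·f  emit P1@[46:46]
pos 47 'e': at 2
pos 48 'e': at 3  emit P4@[47:48]
pos 49 'e': at 4  emit P0@[46:49],P4@[48:49]
pos 50 'e': at 11 ·f  emit P4@[49:50]
pos 51 'a': at 0 ·f
pos 52 'a': at 0
pos 53 'c': at 1  emit P1@[53:53]
pos 54 'e': at 2
pos 55 'e': at 3  emit P4@[54:55]
pos 56 'e': at 4  emit P0@[53:56],P4@[55:56]
pos 57 'b': at 5 ·f
pos 58 'e': at 6  emit P2@[57:58]
pos 59 'c': at 1 ·f  emit P1@[59:59]
pos 60 'e': at 2
pos 61 'e': at 3  emit P4@[60:61]
pos 62 'e': at 4  emit P0@[59:62],P4@[61:62]
pos 63 'a': at 0 ·f
pos 64 'e': at 10
pos 65 'e': at 11  emit P4@[64:65]
pos 66 'e': at 11 ·f  emit P4@[65:66]
pos 67 'b': at 5 ·f
pos 68 'e': at 6  emit P2@[67:68]
pos 69 'b': at 5 ·f
pos 70 'e': at 6  emit P2@[69:70]
pos 71 'e': at 11 ·f  emit P4@[70:71]
pos 72 'a': at 0 ·f
pos 73 'e': at 10

Matches: [[0,1],[1,1],[3,1],[5,1],[7,1],[10,1],[13,1],[13,3],[14,1],[16,1],[18,4],[19,0],[19,4],[20,4],[21,4],[22,1],[25,1],[25,3],[26,1],[28,2],[29,4],[30,4],[32,2],[34,1],[36,4],[37,0],[37,4],[42,1],[44,4],[45,0],[45,4],[46,1],[48,4],[49,0],[49,4],[50,4],[53,1],[55,4],[56,0],[56,4],[58,2],[59,1],[61,4],[62,0],[62,4],[65,4],[66,4],[68,2],[70,2],[71,4]]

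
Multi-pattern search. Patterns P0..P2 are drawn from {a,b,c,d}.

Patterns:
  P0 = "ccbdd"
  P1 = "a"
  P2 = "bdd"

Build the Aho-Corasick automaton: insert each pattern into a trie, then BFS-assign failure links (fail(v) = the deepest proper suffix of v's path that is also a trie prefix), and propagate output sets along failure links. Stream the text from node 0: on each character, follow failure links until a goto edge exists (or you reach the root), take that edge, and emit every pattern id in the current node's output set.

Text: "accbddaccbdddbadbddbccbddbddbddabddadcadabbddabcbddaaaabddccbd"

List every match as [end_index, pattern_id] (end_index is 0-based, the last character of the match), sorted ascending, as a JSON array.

Build automaton:
Trie (insert patterns):
  n0 'ε': a→6 b→7 c→1
  n1 'c': c→2
  n2 'cc': b→3
  n3 'ccb': d→4
  n4 'ccbd': d→5
  n5 'ccbdd': ·  ←P0
  n6 'a': ·  ←P1
  n7 'b': d→8
  n8 'bd': d→9
  n9 'bdd': ·  ←P2

Failure links (BFS by depth):
  n1('c'): parent n0 fail=0; on 'c' 0 → fail=0;  out ∅∪∅=∅
  n6('a'): parent n0 fail=0; on 'a' 0 → fail=0;  out {1}∪∅={1}
  n7('b'): parent n0 fail=0; on 'b' 0 → fail=0;  out ∅∪∅=∅
  n2('cc'): parent n1 fail=0; on 'c' 0 → fail=1;  out ∅∪∅=∅
  n8('bd'): parent n7 fail=0; on 'd' 0 → fail=0;  out ∅∪∅=∅
  n3('ccb'): parent n2 fail=1; on 'b' 1→0 → fail=7;  out ∅∪∅=∅
  n9('bdd'): parent n8 fail=0; on 'd' 0 → fail=0;  out {2}∪∅={2}
  n4('ccbd'): parent n3 fail=7; on 'd' 7 → fail=8;  out ∅∪∅=∅
  n5('ccbdd'): parent n4 fail=8; on 'd' 8 → fail=9;  out {0}∪{2}={0,2}

Text stream:
pos 0 'a': at 6  emit P1@[0:0]
pos 1 'c': at 1 (fail-walked)
pos 2 'c': at 2
pos 3 'b': at 3
pos 4 'd': at 4
pos 5 'd': at 5  emit P0@[1:5],P2@[3:5]
pos 6 'a': at 6 (fail-walked)  emit P1@[6:6]
pos 7 'c': at 1 (fail-walked)
pos 8 'c': at 2
pos 9 'b': at 3
pos 10 'd': at 4
pos 11 'd': at 5  emit P0@[7:11],P2@[9:11]
pos 12 'd': at 0 (fail-walked)
pos 13 'b': at 7
pos 14 'a': at 6 (fail-walked)  emit P1@[14:14]
pos 15 'd': at 0 (fail-walked)
pos 16 'b': at 7
pos 17 'd': at 8
pos 18 'd': at 9  emit P2@[16:18]
pos 19 'b': at 7 (fail-walked)
pos 20 'c': at 1 (fail-walked)
pos 21 'c': at 2
pos 22 'b': at 3
pos 23 'd': at 4
pos 24 'd': at 5  emit P0@[20:24],P2@[22:24]
pos 25 'b': at 7 (fail-walked)
pos 26 'd': at 8
pos 27 'd': at 9  emit P2@[25:27]
pos 28 'b': at 7 (fail-walked)
pos 29 'd': at 8
pos 30 'd': at 9  emit P2@[28:30]
pos 31 'a': at 6 (fail-walked)  emit P1@[31:31]
pos 32 'b': at 7 (fail-walked)
pos 33 'd': at 8
pos 34 'd': at 9  emit P2@[32:34]
pos 35 'a': at 6 (fail-walked)  emit P1@[35:35]
pos 36 'd': at 0 (fail-walked)
pos 37 'c': at 1
pos 38 'a': at 6 (fail-walked)  emit P1@[38:38]
pos 39 'd': at 0 (fail-walked)
pos 40 'a': at 6  emit P1@[40:40]
pos 41 'b': at 7 (fail-walked)
pos 42 'b': at 7 (fail-walked)
pos 43 'd': at 8
pos 44 'd': at 9  emit P2@[42:44]
pos 45 'a': at 6 (fail-walked)  emit P1@[45:45]
pos 46 'b': at 7 (fail-walked)
pos 47 'c': at 1 (fail-walked)
pos 48 'b': at 7 (fail-walked)
pos 49 'd': at 8
pos 50 'd': at 9  emit P2@[48:50]
pos 51 'a': at 6 (fail-walked)  emit P1@[51:51]
pos 52 'a': at 6 (fail-walked)  emit P1@[52:52]
pos 53 'a': at 6 (fail-walked)  emit P1@[53:53]
pos 54 'a': at 6 (fail-walked)  emit P1@[54:54]
pos 55 'b': at 7 (fail-walked)
pos 56 'd': at 8
pos 57 'd': at 9  emit P2@[55:57]
pos 58 'c': at 1 (fail-walked)
pos 59 'c': at 2
pos 60 'b': at 3
pos 61 'd': at 4

Matches: [[0,1],[5,0],[5,2],[6,1],[11,0],[11,2],[14,1],[18,2],[24,0],[24,2],[27,2],[30,2],[31,1],[34,2],[35,1],[38,1],[40,1],[44,2],[45,1],[50,2],[51,1],[52,1],[53,1],[54,1],[57,2]]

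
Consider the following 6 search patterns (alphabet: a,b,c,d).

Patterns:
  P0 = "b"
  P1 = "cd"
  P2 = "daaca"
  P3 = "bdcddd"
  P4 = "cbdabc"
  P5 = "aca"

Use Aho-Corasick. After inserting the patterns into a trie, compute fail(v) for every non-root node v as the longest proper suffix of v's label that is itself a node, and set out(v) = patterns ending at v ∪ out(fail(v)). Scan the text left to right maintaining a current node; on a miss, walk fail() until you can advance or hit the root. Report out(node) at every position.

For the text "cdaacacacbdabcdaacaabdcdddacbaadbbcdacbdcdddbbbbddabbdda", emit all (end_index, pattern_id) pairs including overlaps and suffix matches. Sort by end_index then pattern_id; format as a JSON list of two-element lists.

Build:
Trie (insert patterns):
  n0 'ε': a→19 b→1 c→2 d→4
  n1 'b': d→9  [P0 ends]
  n2 'c': b→14 d→3
  n3 'cd': ·  [P1 ends]
  n4 'd': a→5
  n5 'da': a→6
  n6 'daa': c→7
  n7 'daac': a→8
  n8 'daaca': ·  [P2 ends]
  n9 'bd': c→10
  n10 'bdc': d→11
  n11 'bdcd': d→12
  n12 'bdcdd': d→13
  n13 'bdcddd': ·  [P3 ends]
  n14 'cb': d→15
  n15 'cbd': a→16
  n16 'cbda': b→17
  n17 'cbdab': c→18
  n18 'cbdabc': ·  [P4 ends]
  n19 'a': c→20
  n20 'ac': a→21
  n21 'aca': ·  [P5 ends]

BFS fail/out derivation:
  fail(1) 'b': from fail(0)=0 chase 'b': 0 ⇒ 0;  out={0}∪out(0)={0}
  fail(2) 'c': from fail(0)=0 chase 'c': 0 ⇒ 0;  out=∅∪out(0)=∅
  fail(4) 'd': from fail(0)=0 chase 'd': 0 ⇒ 0;  out=∅∪out(0)=∅
  fail(19) 'a': from fail(0)=0 chase 'a': 0 ⇒ 0;  out=∅∪out(0)=∅
  fail(3) 'cd': from fail(2)=0 chase 'd': 0 ⇒ 4;  out={1}∪out(4)={1}
  fail(5) 'da': from fail(4)=0 chase 'a': 0 ⇒ 19;  out=∅∪out(19)=∅
  fail(9) 'bd': from fail(1)=0 chase 'd': 0 ⇒ 4;  out=∅∪out(4)=∅
  fail(14) 'cb': from fail(2)=0 chase 'b': 0 ⇒ 1;  out=∅∪out(1)={0}
  fail(20) 'ac': from fail(19)=0 chase 'c': 0 ⇒ 2;  out=∅∪out(2)=∅
  fail(6) 'daa': from fail(5)=19 chase 'a': 19→0 ⇒ 19;  out=∅∪out(19)=∅
  fail(10) 'bdc': from fail(9)=4 chase 'c': 4→0 ⇒ 2;  out=∅∪out(2)=∅
  fail(15) 'cbd': from fail(14)=1 chase 'd': 1 ⇒ 9;  out=∅∪out(9)=∅
  fail(21) 'aca': from fail(20)=2 chase 'a': 2→0 ⇒ 19;  out={5}∪out(19)={5}
  fail(7) 'daac': from fail(6)=19 chase 'c': 19 ⇒ 20;  out=∅∪out(20)=∅
  fail(11) 'bdcd': from fail(10)=2 chase 'd': 2 ⇒ 3;  out=∅∪out(3)={1}
  fail(16) 'cbda': from fail(15)=9 chase 'a': 9→4 ⇒ 5;  out=∅∪out(5)=∅
  fail(8) 'daaca': from fail(7)=20 chase 'a': 20 ⇒ 21;  out={2}∪out(21)={2,5}
  fail(12) 'bdcdd': from fail(11)=3 chase 'd': 3→4→0 ⇒ 4;  out=∅∪out(4)=∅
  fail(17) 'cbdab': from fail(16)=5 chase 'b': 5→19→0 ⇒ 1;  out=∅∪out(1)={0}
  fail(13) 'bdcddd': from fail(12)=4 chase 'd': 4→0 ⇒ 4;  out={3}∪out(4)={3}
  fail(18) 'cbdabc': from fail(17)=1 chase 'c': 1→0 ⇒ 2;  out={4}∪out(2)={4}

Run:
[0] read 'c'  n0⇒n2
[1] read 'd'  n2⇒n3  → match P1@[0:1]
[2] read 'a'  n3⇒n5 (fail-walked)
[3] read 'a'  n5⇒n6
[4] read 'c'  n6⇒n7
[5] read 'a'  n7⇒n8  → match P2@[1:5],P5@[3:5]
[6] read 'c'  n8⇒n20 (fail-walked)
[7] read 'a'  n20⇒n21  → match P5@[5:7]
[8] read 'c'  n21⇒n20 (fail-walked)
[9] read 'b'  n20⇒n14 (fail-walked)  → match P0@[9:9]
[10] read 'd'  n14⇒n15
[11] read 'a'  n15⇒n16
[12] read 'b'  n16⇒n17  → match P0@[12:12]
[13] read 'c'  n17⇒n18  → match P4@[8:13]
[14] read 'd'  n18⇒n3 (fail-walked)  → match P1@[13:14]
[15] read 'a'  n3⇒n5 (fail-walked)
[16] read 'a'  n5⇒n6
[17] read 'c'  n6⇒n7
[18] read 'a'  n7⇒n8  → match P2@[14:18],P5@[16:18]
[19] read 'a'  n8⇒n19 (fail-walked)
[20] read 'b'  n19⇒n1 (fail-walked)  → match P0@[20:20]
[21] read 'd'  n1⇒n9
[22] read 'c'  n9⇒n10
[23] read 'd'  n10⇒n11  → match P1@[22:23]
[24] read 'd'  n11⇒n12
[25] read 'd'  n12⇒n13  → match P3@[20:25]
[26] read 'a'  n13⇒n5 (fail-walked)
[27] read 'c'  n5⇒n20 (fail-walked)
[28] read 'b'  n20⇒n14 (fail-walked)  → match P0@[28:28]
[29] read 'a'  n14⇒n19 (fail-walked)
[30] read 'a'  n19⇒n19 (fail-walked)
[31] read 'd'  n19⇒n4 (fail-walked)
[32] read 'b'  n4⇒n1 (fail-walked)  → match P0@[32:32]
[33] read 'b'  n1⇒n1 (fail-walked)  → match P0@[33:33]
[34] read 'c'  n1⇒n2 (fail-walked)
[35] read 'd'  n2⇒n3  → match P1@[34:35]
[36] read 'a'  n3⇒n5 (fail-walked)
[37] read 'c'  n5⇒n20 (fail-walked)
[38] read 'b'  n20⇒n14 (fail-walked)  → match P0@[38:38]
[39] read 'd'  n14⇒n15
[40] read 'c'  n15⇒n10 (fail-walked)
[41] read 'd'  n10⇒n11  → match P1@[40:41]
[42] read 'd'  n11⇒n12
[43] read 'd'  n12⇒n13  → match P3@[38:43]
[44] read 'b'  n13⇒n1 (fail-walked)  → match P0@[44:44]
[45] read 'b'  n1⇒n1 (fail-walked)  → match P0@[45:45]
[46] read 'b'  n1⇒n1 (fail-walked)  → match P0@[46:46]
[47] read 'b'  n1⇒n1 (fail-walked)  → match P0@[47:47]
[48] read 'd'  n1⇒n9
[49] read 'd'  n9⇒n4 (fail-walked)
[50] read 'a'  n4⇒n5
[51] read 'b'  n5⇒n1 (fail-walked)  → match P0@[51:51]
[52] read 'b'  n1⇒n1 (fail-walked)  → match P0@[52:52]
[53] read 'd'  n1⇒n9
[54] read 'd'  n9⇒n4 (fail-walked)
[55] read 'a'  n4⇒n5

Result: [[1,1],[5,2],[5,5],[7,5],[9,0],[12,0],[13,4],[14,1],[18,2],[18,5],[20,0],[23,1],[25,3],[28,0],[32,0],[33,0],[35,1],[38,0],[41,1],[43,3],[44,0],[45,0],[46,0],[47,0],[51,0],[52,0]]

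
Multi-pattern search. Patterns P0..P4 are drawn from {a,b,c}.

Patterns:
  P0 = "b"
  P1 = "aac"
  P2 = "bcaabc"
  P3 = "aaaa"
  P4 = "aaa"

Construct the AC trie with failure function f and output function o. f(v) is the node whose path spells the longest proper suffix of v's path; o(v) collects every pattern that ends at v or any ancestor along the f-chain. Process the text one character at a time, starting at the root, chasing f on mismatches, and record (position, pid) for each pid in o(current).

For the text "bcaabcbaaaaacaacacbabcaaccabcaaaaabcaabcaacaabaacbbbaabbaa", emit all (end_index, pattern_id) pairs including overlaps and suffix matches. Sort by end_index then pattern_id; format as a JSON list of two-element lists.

Build:
Trie nodes:
  0='ε' goto a→2 b→1
  1='b' goto c→5  ←P0
  2='a' goto a→3
  3='aa' goto a→10 c→4
  4='aac' goto ·  ←P1
  5='bc' goto a→6
  6='bca' goto a→7
  7='bcaa' goto b→8
  8='bcaab' goto c→9
  9='bcaabc' goto ·  ←P2
  10='aaa' goto a→11  ←P4
  11='aaaa' goto ·  ←P3

Failure links (BFS by depth):
  n1('b'): parent n0 fail=0; on 'b' 0 → fail=0;  out {0}∪∅={0}
  n2('a'): parent n0 fail=0; on 'a' 0 → fail=0;  out ∅∪∅=∅
  n3('aa'): parent n2 fail=0; on 'a' 0 → fail=2;  out ∅∪∅=∅
  n5('bc'): parent n1 fail=0; on 'c' 0 → fail=0;  out ∅∪∅=∅
  n4('aac'): parent n3 fail=2; on 'c' 2→0 → fail=0;  out {1}∪∅={1}
  n6('bca'): parent n5 fail=0; on 'a' 0 → fail=2;  out ∅∪∅=∅
  n10('aaa'): parent n3 fail=2; on 'a' 2 → fail=3;  out {4}∪∅={4}
  n7('bcaa'): parent n6 fail=2; on 'a' 2 → fail=3;  out ∅∪∅=∅
  n11('aaaa'): parent n10 fail=3; on 'a' 3 → fail=10;  out {3}∪{4}={3,4}
  n8('bcaab'): parent n7 fail=3; on 'b' 3→2→0 → fail=1;  out ∅∪{0}={0}
  n9('bcaabc'): parent n8 fail=1; on 'c' 1 → fail=5;  out {2}∪∅={2}

Run:
pos 0 'b': at 1  emit P0@[0:0]
pos 1 'c': at 5
pos 2 'a': at 6
pos 3 'a': at 7
pos 4 'b': at 8  emit P0@[4:4]
pos 5 'c': at 9  emit P2@[0:5]
pos 6 'b': at 1 (fail-walked)  emit P0@[6:6]
pos 7 'a': at 2 (fail-walked)
pos 8 'a': at 3
pos 9 'a': at 10  emit P4@[7:9]
pos 10 'a': at 11  emit P3@[7:10],P4@[8:10]
pos 11 'a': at 11 (fail-walked)  emit P3@[8:11],P4@[9:11]
pos 12 'c': at 4 (fail-walked)  emit P1@[10:12]
pos 13 'a': at 2 (fail-walked)
pos 14 'a': at 3
pos 15 'c': at 4  emit P1@[13:15]
pos 16 'a': at 2 (fail-walked)
pos 17 'c': at 0 (fail-walked)
pos 18 'b': at 1  emit P0@[18:18]
pos 19 'a': at 2 (fail-walked)
pos 20 'b': at 1 (fail-walked)  emit P0@[20:20]
pos 21 'c': at 5
pos 22 'a': at 6
pos 23 'a': at 7
pos 24 'c': at 4 (fail-walked)  emit P1@[22:24]
pos 25 'c': at 0 (fail-walked)
pos 26 'a': at 2
pos 27 'b': at 1 (fail-walked)  emit P0@[27:27]
pos 28 'c': at 5
pos 29 'a': at 6
pos 30 'a': at 7
pos 31 'a': at 10 (fail-walked)  emit P4@[29:31]
pos 32 'a': at 11  emit P3@[29:32],P4@[30:32]
pos 33 'a': at 11 (fail-walked)  emit P3@[30:33],P4@[31:33]
pos 34 'b': at 1 (fail-walked)  emit P0@[34:34]
pos 35 'c': at 5
pos 36 'a': at 6
pos 37 'a': at 7
pos 38 'b': at 8  emit P0@[38:38]
pos 39 'c': at 9  emit P2@[34:39]
pos 40 'a': at 6 (fail-walked)
pos 41 'a': at 7
pos 42 'c': at 4 (fail-walked)  emit P1@[40:42]
pos 43 'a': at 2 (fail-walked)
pos 44 'a': at 3
pos 45 'b': at 1 (fail-walked)  emit P0@[45:45]
pos 46 'a': at 2 (fail-walked)
pos 47 'a': at 3
pos 48 'c': at 4  emit P1@[46:48]
pos 49 'b': at 1 (fail-walked)  emit P0@[49:49]
pos 50 'b': at 1 (fail-walked)  emit P0@[50:50]
pos 51 'b': at 1 (fail-walked)  emit P0@[51:51]
pos 52 'a': at 2 (fail-walked)
pos 53 'a': at 3
pos 54 'b': at 1 (fail-walked)  emit P0@[54:54]
pos 55 'b': at 1 (fail-walked)  emit P0@[55:55]
pos 56 'a': at 2 (fail-walked)
pos 57 'a': at 3

Matches: [[0,0],[4,0],[5,2],[6,0],[9,4],[10,3],[10,4],[11,3],[11,4],[12,1],[15,1],[18,0],[20,0],[24,1],[27,0],[31,4],[32,3],[32,4],[33,3],[33,4],[34,0],[38,0],[39,2],[42,1],[45,0],[48,1],[49,0],[50,0],[51,0],[54,0],[55,0]]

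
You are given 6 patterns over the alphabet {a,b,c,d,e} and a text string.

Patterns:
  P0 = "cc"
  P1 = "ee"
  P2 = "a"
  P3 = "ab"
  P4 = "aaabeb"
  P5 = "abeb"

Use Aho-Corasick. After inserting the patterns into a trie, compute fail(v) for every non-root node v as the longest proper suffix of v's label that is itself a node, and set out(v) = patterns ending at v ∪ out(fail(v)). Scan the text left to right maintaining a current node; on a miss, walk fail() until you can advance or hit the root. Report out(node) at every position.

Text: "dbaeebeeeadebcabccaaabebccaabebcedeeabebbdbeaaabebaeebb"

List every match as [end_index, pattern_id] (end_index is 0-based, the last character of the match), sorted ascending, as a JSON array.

Build automaton:
Trie nodes:
  0='ε' goto a→5 c→1 e→3
  1='c' goto c→2
  2='cc' goto ·  [P0 ends]
  3='e' goto e→4
  4='ee' goto ·  [P1 ends]
  5='a' goto a→7 b→6  [P2 ends]
  6='ab' goto e→12  [P3 ends]
  7='aa' goto a→8
  8='aaa' goto b→9
  9='aaab' goto e→10
  10='aaabe' goto b→11
  11='aaabeb' goto ·  [P4 ends]
  12='abe' goto b→13
  13='abeb' goto ·  [P5 ends]

Failure links (BFS by depth):
  fail(1) 'c': from fail(0)=0 chase 'c': 0 ⇒ 0;  out=∅∪out(0)=∅
  fail(3) 'e': from fail(0)=0 chase 'e': 0 ⇒ 0;  out=∅∪out(0)=∅
  fail(5) 'a': from fail(0)=0 chase 'a': 0 ⇒ 0;  out={2}∪out(0)={2}
  fail(2) 'cc': from fail(1)=0 chase 'c': 0 ⇒ 1;  out={0}∪out(1)={0}
  fail(4) 'ee': from fail(3)=0 chase 'e': 0 ⇒ 3;  out={1}∪out(3)={1}
  fail(6) 'ab': from fail(5)=0 chase 'b': 0 ⇒ 0;  out={3}∪out(0)={3}
  fail(7) 'aa': from fail(5)=0 chase 'a': 0 ⇒ 5;  out=∅∪out(5)={2}
  fail(8) 'aaa': from fail(7)=5 chase 'a': 5 ⇒ 7;  out=∅∪out(7)={2}
  fail(12) 'abe': from fail(6)=0 chase 'e': 0 ⇒ 3;  out=∅∪out(3)=∅
  fail(9) 'aaab': from fail(8)=7 chase 'b': 7→5 ⇒ 6;  out=∅∪out(6)={3}
  fail(13) 'abeb': from fail(12)=3 chase 'b': 3→0 ⇒ 0;  out={5}∪out(0)={5}
  fail(10) 'aaabe': from fail(9)=6 chase 'e': 6 ⇒ 12;  out=∅∪out(12)=∅
  fail(11) 'aaabeb': from fail(10)=12 chase 'b': 12 ⇒ 13;  out={4}∪out(13)={4,5}

Run:
[0] read 'd'  n0⇒n0
[1] read 'b'  n0⇒n0
[2] read 'a'  n0⇒n5  → match P2@[2:2]
[3] read 'e'  n5⇒n3 (via fail)
[4] read 'e'  n3⇒n4  → match P1@[3:4]
[5] read 'b'  n4⇒n0 (via fail)
[6] read 'e'  n0⇒n3
[7] read 'e'  n3⇒n4  → match P1@[6:7]
[8] read 'e'  n4⇒n4 (via fail)  → match P1@[7:8]
[9] read 'a'  n4⇒n5 (via fail)  → match P2@[9:9]
[10] read 'd'  n5⇒n0 (via fail)
[11] read 'e'  n0⇒n3
[12] read 'b'  n3⇒n0 (via fail)
[13] read 'c'  n0⇒n1
[14] read 'a'  n1⇒n5 (via fail)  → match P2@[14:14]
[15] read 'b'  n5⇒n6  → match P3@[14:15]
[16] read 'c'  n6⇒n1 (via fail)
[17] read 'c'  n1⇒n2  → match P0@[16:17]
[18] read 'a'  n2⇒n5 (via fail)  → match P2@[18:18]
[19] read 'a'  n5⇒n7  → match P2@[19:19]
[20] read 'a'  n7⇒n8  → match P2@[20:20]
[21] read 'b'  n8⇒n9  → match P3@[20:21]
[22] read 'e'  n9⇒n10
[23] read 'b'  n10⇒n11  → match P4@[18:23],P5@[20:23]
[24] read 'c'  n11⇒n1 (via fail)
[25] read 'c'  n1⇒n2  → match P0@[24:25]
[26] read 'a'  n2⇒n5 (via fail)  → match P2@[26:26]
[27] read 'a'  n5⇒n7  → match P2@[27:27]
[28] read 'b'  n7⇒n6 (via fail)  → match P3@[27:28]
[29] read 'e'  n6⇒n12
[30] read 'b'  n12⇒n13  → match P5@[27:30]
[31] read 'c'  n13⇒n1 (via fail)
[32] read 'e'  n1⇒n3 (via fail)
[33] read 'd'  n3⇒n0 (via fail)
[34] read 'e'  n0⇒n3
[35] read 'e'  n3⇒n4  → match P1@[34:35]
[36] read 'a'  n4⇒n5 (via fail)  → match P2@[36:36]
[37] read 'b'  n5⇒n6  → match P3@[36:37]
[38] read 'e'  n6⇒n12
[39] read 'b'  n12⇒n13  → match P5@[36:39]
[40] read 'b'  n13⇒n0 (via fail)
[41] read 'd'  n0⇒n0
[42] read 'b'  n0⇒n0
[43] read 'e'  n0⇒n3
[44] read 'a'  n3⇒n5 (via fail)  → match P2@[44:44]
[45] read 'a'  n5⇒n7  → match P2@[45:45]
[46] read 'a'  n7⇒n8  → match P2@[46:46]
[47] read 'b'  n8⇒n9  → match P3@[46:47]
[48] read 'e'  n9⇒n10
[49] read 'b'  n10⇒n11  → match P4@[44:49],P5@[46:49]
[50] read 'a'  n11⇒n5 (via fail)  → match P2@[50:50]
[51] read 'e'  n5⇒n3 (via fail)
[52] read 'e'  n3⇒n4  → match P1@[51:52]
[53] read 'b'  n4⇒n0 (via fail)
[54] read 'b'  n0⇒n0

All matches (sorted): [[2,2],[4,1],[7,1],[8,1],[9,2],[14,2],[15,3],[17,0],[18,2],[19,2],[20,2],[21,3],[23,4],[23,5],[25,0],[26,2],[27,2],[28,3],[30,5],[35,1],[36,2],[37,3],[39,5],[44,2],[45,2],[46,2],[47,3],[49,4],[49,5],[50,2],[52,1]]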